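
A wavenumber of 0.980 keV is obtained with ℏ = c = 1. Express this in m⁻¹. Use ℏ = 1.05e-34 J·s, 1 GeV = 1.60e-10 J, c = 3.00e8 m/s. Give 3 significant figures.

4.98e9 m⁻¹

Inverse length is [E]/(ℏc).
1 GeV → 1/(ℏc) × (1 GeV in J) = 5.08e15 m⁻¹.
Convert the energy scale: 0.980 keV = 9.80e-7 GeV.
Result: 9.80e-7 × 5.08e15 = 4.98e9 m⁻¹.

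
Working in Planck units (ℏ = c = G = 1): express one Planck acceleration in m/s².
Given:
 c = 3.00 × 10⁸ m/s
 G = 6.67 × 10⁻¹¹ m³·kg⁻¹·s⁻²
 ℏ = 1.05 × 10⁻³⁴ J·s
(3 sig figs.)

The unique combination of the constants set to 1 with dimensions of acceleration is a_P = √(c⁷/(ℏG)).
  = √(3.12 × 10¹⁰³)
  = 5.59 × 10⁵¹ m/s²

5.59 × 10⁵¹ m/s²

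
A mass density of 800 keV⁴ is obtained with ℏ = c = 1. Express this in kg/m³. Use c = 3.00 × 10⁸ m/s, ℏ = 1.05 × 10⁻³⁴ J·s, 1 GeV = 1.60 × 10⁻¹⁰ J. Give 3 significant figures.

0.186 kg/m³

Mass density is [E]/(c²[L]³) = [E]⁴/(ℏ³c⁵).
1 GeV⁴ → 1/(ℏ³c⁵) × (1 GeV in J)⁴ = 2.33 × 10²⁰ kg/m³.
Convert the energy scale: 800 keV⁴ = 8.00 × 10⁻²² GeV⁴.
Result: 8.00 × 10⁻²² × 2.33 × 10²⁰ = 0.186 kg/m³.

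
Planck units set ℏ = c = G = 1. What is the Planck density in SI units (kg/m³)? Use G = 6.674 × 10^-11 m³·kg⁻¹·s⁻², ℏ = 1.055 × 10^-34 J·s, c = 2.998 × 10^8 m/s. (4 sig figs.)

Dimensional analysis gives ρ_P = c⁵/(ℏG²).
  = 2.422 × 10^42 / 4.699 × 10^-55
  = 5.154 × 10^96 kg/m³

5.154 × 10^96 kg/m³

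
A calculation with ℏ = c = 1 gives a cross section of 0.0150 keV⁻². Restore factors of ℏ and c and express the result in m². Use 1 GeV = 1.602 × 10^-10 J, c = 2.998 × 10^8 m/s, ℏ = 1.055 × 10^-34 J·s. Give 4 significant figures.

5.847 × 10^-22 m²

Area is [L]² = [E]⁻²·(ℏc)²; restore (ℏc)².
1 GeV⁻² → (ℏc)² × (1 GeV in J)⁻² = 3.898 × 10^-32 m².
Convert the energy scale: 0.0150 keV⁻² = 1.50 × 10^10 GeV⁻².
Result: 1.50 × 10^10 × 3.898 × 10^-32 = 5.847 × 10^-22 m².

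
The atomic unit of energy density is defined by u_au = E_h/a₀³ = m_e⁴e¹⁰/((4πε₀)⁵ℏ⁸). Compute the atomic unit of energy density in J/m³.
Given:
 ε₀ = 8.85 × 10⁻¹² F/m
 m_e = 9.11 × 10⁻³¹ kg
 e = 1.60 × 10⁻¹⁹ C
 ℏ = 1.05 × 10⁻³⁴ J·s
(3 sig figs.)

u_au = E_h/a₀³ = m_e⁴e¹⁰/((4πε₀)⁵ℏ⁸)
E_h = 4.38 × 10⁻¹⁸ J
a₀ = 5.26 × 10⁻¹¹ m
E_h/a₀³ = 3.01 × 10¹³ J/m³

3.01 × 10¹³ J/m³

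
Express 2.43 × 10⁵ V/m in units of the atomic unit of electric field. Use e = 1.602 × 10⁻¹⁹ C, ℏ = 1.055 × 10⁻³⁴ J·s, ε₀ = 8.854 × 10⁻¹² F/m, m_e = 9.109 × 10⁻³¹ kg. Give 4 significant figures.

4.736 × 10⁻⁷

atomic unit of electric field: E_au = E_h/(e a₀) = m_e²e⁵/((4πε₀)³ℏ⁴) = 5.131 × 10¹¹ V/m.
2.43 × 10⁵ / 5.131 × 10¹¹ = 4.736 × 10⁻⁷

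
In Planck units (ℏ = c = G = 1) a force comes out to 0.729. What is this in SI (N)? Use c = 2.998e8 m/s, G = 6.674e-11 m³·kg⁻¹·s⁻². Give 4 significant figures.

One Planck force: F_P = c⁴/G = 1.210e44 N.
0.729 × 1.210e44 N = 8.824e43 N

8.824e43 N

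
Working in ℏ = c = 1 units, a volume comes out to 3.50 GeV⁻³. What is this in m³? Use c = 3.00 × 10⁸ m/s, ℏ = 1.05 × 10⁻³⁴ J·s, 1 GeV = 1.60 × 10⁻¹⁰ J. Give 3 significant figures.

Volume is [L]³ = [E]⁻³·(ℏc)³.
1 GeV⁻³ → (ℏc)³ × (1 GeV in J)⁻³ = 7.63 × 10⁻⁴⁸ m³.
Result: 3.50 × 7.63 × 10⁻⁴⁸ = 2.67 × 10⁻⁴⁷ m³.

2.67 × 10⁻⁴⁷ m³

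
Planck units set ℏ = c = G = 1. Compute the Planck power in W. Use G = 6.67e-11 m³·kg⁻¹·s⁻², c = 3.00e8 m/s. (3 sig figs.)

From ℏ = c = G = 1 the power scale is P_P = c⁵/G.
  = 2.43e42 / 6.67e-11
  = 3.64e52 W

3.64e52 W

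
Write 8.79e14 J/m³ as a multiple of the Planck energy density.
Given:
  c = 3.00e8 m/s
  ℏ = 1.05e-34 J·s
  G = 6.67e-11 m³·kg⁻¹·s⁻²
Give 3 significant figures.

Planck energy density: u_P = c⁷/(ℏG²) = 4.68e113 J/m³.
8.79e14 / 4.68e113 = 1.88e-99

1.88e-99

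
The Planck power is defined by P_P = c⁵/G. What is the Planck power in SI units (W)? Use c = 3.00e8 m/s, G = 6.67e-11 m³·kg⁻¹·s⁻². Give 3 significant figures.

3.64e52 W

P_P = c⁵/G
  = 2.43e42 / 6.67e-11
  = 3.64e52 W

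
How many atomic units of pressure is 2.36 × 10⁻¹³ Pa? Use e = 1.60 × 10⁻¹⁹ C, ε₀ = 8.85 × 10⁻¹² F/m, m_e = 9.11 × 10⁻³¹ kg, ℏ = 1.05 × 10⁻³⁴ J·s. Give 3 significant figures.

atomic unit of pressure: P_au = E_h/a₀³ = m_e⁴e¹⁰/((4πε₀)⁵ℏ⁸) = 3.01 × 10¹³ Pa.
2.36 × 10⁻¹³ / 3.01 × 10¹³ = 7.83 × 10⁻²⁷

7.83 × 10⁻²⁷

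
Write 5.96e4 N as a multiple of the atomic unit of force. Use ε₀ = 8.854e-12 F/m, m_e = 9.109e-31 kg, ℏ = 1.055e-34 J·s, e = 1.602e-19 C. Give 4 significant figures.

7.251e11

atomic unit of force: F_au = E_h/a₀ = m_e²e⁶/((4πε₀)³ℏ⁴) = 8.220e-8 N.
5.96e4 / 8.220e-8 = 7.251e11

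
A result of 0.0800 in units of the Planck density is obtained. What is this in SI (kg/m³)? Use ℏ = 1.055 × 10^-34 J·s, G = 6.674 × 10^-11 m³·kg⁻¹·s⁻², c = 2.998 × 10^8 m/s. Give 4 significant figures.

4.123 × 10^95 kg/m³

One Planck density: ρ_P = c⁵/(ℏG²) = 5.154 × 10^96 kg/m³.
0.0800 × 5.154 × 10^96 kg/m³ = 4.123 × 10^95 kg/m³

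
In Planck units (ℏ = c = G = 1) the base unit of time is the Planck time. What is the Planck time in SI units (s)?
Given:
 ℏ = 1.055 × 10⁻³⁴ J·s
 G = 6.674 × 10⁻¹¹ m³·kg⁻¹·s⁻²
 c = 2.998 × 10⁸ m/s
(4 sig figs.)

5.392 × 10⁻⁴⁴ s

t_P = √(ℏG/c⁵)
  = √(2.907 × 10⁻⁸⁷)
  = 5.392 × 10⁻⁴⁴ s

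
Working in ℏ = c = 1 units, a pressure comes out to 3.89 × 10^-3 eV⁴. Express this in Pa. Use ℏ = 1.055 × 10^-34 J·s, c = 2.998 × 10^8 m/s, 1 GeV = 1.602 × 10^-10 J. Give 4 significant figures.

0.08097 Pa

Pressure is [E]/[L]³ = [E]⁴/(ℏc)³.
1 GeV⁴ → 1/(ℏc)³ × (1 GeV in J)⁴ = 2.082 × 10^37 Pa.
Convert the energy scale: 3.89 × 10^-3 eV⁴ = 3.89 × 10^-39 GeV⁴.
Result: 3.89 × 10^-39 × 2.082 × 10^37 = 0.08097 Pa.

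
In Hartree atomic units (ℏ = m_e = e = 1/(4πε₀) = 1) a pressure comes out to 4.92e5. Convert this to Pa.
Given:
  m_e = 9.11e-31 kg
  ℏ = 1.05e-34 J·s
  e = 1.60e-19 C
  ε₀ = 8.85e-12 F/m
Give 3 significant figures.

One atomic unit of pressure: P_au = E_h/a₀³ = m_e⁴e¹⁰/((4πε₀)⁵ℏ⁸) = 3.01e13 Pa.
4.92e5 × 3.01e13 Pa = 1.48e19 Pa

1.48e19 Pa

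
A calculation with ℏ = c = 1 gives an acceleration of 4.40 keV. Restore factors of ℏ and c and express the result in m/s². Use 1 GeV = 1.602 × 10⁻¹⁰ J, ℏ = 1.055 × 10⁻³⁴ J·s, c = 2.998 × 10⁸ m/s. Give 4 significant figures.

2.003 × 10²⁷ m/s²

Acceleration is [L]/[T]² = c·[E]/ℏ.
1 GeV → c/ℏ × (1 GeV in J) = 4.552 × 10³² m/s².
Convert the energy scale: 4.40 keV = 4.40 × 10⁻⁶ GeV.
Result: 4.40 × 10⁻⁶ × 4.552 × 10³² = 2.003 × 10²⁷ m/s².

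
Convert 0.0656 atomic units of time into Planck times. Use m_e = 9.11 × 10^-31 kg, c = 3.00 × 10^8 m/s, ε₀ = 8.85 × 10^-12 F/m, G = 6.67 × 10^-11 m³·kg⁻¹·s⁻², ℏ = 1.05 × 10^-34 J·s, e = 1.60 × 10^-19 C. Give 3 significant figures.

2.93 × 10^25

atomic unit of time: τ_au = (4πε₀)²ℏ³/(m_e e⁴) = 2.40 × 10^-17 s
Planck time: t_P = √(ℏG/c⁵) = 5.37 × 10^-44 s
0.0656 × 2.40 × 10^-17 / 5.37 × 10^-44 = 2.93 × 10^25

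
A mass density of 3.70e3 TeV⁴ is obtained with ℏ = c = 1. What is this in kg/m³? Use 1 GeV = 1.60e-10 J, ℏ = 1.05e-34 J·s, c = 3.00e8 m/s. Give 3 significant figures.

Mass density is [E]/(c²[L]³) = [E]⁴/(ℏ³c⁵).
1 GeV⁴ → 1/(ℏ³c⁵) × (1 GeV in J)⁴ = 2.33e20 kg/m³.
Convert the energy scale: 3.70e3 TeV⁴ = 3.70e15 GeV⁴.
Result: 3.70e15 × 2.33e20 = 8.62e35 kg/m³.

8.62e35 kg/m³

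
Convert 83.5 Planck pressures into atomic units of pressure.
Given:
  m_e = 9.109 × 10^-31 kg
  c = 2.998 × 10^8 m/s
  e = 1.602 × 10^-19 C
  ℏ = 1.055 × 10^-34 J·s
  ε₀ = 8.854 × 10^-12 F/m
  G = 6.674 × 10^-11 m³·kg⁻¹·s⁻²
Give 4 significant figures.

1.321 × 10^102

Planck pressure: p_P = c⁷/(ℏG²) = 4.632 × 10^113 Pa
atomic unit of pressure: P_au = E_h/a₀³ = m_e⁴e¹⁰/((4πε₀)⁵ℏ⁸) = 2.929 × 10^13 Pa
83.5 × 4.632 × 10^113 / 2.929 × 10^13 = 1.321 × 10^102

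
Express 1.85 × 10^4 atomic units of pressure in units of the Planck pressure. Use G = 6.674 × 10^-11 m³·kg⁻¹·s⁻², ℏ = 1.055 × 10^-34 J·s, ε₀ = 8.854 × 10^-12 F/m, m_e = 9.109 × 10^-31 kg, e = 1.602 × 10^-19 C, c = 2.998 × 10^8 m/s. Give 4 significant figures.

atomic unit of pressure: P_au = E_h/a₀³ = m_e⁴e¹⁰/((4πε₀)⁵ℏ⁸) = 2.929 × 10^13 Pa
Planck pressure: p_P = c⁷/(ℏG²) = 4.632 × 10^113 Pa
1.85 × 10^4 × 2.929 × 10^13 / 4.632 × 10^113 = 1.170 × 10^-96

1.170 × 10^-96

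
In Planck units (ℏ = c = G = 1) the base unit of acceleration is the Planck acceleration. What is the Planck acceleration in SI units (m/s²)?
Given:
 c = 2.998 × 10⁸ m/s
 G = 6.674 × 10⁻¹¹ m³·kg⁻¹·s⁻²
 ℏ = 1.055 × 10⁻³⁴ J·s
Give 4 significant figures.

a_P = √(c⁷/(ℏG))
  = √(3.092 × 10¹⁰³)
  = 5.560 × 10⁵¹ m/s²

5.560 × 10⁵¹ m/s²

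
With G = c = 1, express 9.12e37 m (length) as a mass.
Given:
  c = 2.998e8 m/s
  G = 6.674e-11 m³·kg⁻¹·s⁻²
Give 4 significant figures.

1.228e65 kg

Length → mass via c²/G.
9.12e37 m × (c²/G) = 1.228e65 kg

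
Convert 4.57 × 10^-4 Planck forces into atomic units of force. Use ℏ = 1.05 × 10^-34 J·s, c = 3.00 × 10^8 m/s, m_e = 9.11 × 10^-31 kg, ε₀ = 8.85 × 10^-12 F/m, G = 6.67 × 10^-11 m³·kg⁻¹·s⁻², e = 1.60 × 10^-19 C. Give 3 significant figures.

6.66 × 10^47

Planck force: F_P = c⁴/G = 1.21 × 10^44 N
atomic unit of force: F_au = E_h/a₀ = m_e²e⁶/((4πε₀)³ℏ⁴) = 8.33 × 10^-8 N
4.57 × 10^-4 × 1.21 × 10^44 / 8.33 × 10^-8 = 6.66 × 10^47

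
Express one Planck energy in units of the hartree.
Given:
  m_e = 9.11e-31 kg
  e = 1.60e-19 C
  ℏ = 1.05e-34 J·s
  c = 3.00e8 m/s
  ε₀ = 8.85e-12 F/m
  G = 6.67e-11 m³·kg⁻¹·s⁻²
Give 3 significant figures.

4.47e26

Planck energy: E_P = √(ℏc⁵/G) = 1.96e9 J
hartree: E_h = m_e e⁴/(4πε₀ℏ)² = 4.38e-18 J
ratio = 1.96e9 / 4.38e-18 = 4.47e26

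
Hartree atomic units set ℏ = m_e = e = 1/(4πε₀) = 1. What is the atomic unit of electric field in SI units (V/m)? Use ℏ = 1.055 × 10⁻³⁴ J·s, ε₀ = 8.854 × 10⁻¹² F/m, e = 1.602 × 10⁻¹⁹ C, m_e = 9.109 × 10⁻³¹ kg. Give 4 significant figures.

5.131 × 10¹¹ V/m

Dimensional analysis gives E_au = E_h/(e a₀) = m_e²e⁵/((4πε₀)³ℏ⁴).
E_h = 4.354 × 10⁻¹⁸ J
a₀ = 5.297 × 10⁻¹¹ m
E_h/(e·a₀) = 5.131 × 10¹¹ V/m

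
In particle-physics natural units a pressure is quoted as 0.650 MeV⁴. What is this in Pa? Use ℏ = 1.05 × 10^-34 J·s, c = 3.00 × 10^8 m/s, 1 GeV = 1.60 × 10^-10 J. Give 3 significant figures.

1.36 × 10^25 Pa

Pressure is [E]/[L]³ = [E]⁴/(ℏc)³.
1 GeV⁴ → 1/(ℏc)³ × (1 GeV in J)⁴ = 2.10 × 10^37 Pa.
Convert the energy scale: 0.650 MeV⁴ = 6.50 × 10^-13 GeV⁴.
Result: 6.50 × 10^-13 × 2.10 × 10^37 = 1.36 × 10^25 Pa.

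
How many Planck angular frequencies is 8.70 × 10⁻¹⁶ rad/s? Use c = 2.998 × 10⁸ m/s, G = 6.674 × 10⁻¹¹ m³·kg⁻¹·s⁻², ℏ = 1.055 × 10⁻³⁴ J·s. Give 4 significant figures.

Planck angular frequency: ω_P = √(c⁵/(ℏG)) = 1.855 × 10⁴³ rad/s.
8.70 × 10⁻¹⁶ / 1.855 × 10⁴³ = 4.691 × 10⁻⁵⁹

4.691 × 10⁻⁵⁹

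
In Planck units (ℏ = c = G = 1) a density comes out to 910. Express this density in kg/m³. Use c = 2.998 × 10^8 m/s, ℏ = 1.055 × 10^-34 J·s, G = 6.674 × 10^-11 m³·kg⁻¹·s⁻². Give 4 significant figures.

4.690 × 10^99 kg/m³

One Planck density: ρ_P = c⁵/(ℏG²) = 5.154 × 10^96 kg/m³.
910 × 5.154 × 10^96 kg/m³ = 4.690 × 10^99 kg/m³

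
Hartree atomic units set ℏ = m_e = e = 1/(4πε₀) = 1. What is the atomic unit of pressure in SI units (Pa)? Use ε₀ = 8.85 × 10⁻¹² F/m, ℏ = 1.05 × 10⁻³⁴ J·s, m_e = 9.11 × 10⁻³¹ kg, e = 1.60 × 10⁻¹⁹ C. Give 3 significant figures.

Dimensional analysis gives P_au = E_h/a₀³ = m_e⁴e¹⁰/((4πε₀)⁵ℏ⁸).
E_h = 4.38 × 10⁻¹⁸ J
a₀ = 5.26 × 10⁻¹¹ m
E_h/a₀³ = 3.01 × 10¹³ Pa

3.01 × 10¹³ Pa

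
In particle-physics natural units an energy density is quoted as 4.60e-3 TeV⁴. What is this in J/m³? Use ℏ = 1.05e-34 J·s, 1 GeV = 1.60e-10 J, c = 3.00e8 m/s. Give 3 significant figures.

9.65e46 J/m³

[E]/[L]³ = [E]⁴/(ℏc)³; restore (ℏc)⁻³.
1 GeV⁴ → 1/(ℏc)³ × (1 GeV in J)⁴ = 2.10e37 J/m³.
Convert the energy scale: 4.60e-3 TeV⁴ = 4.60e9 GeV⁴.
Result: 4.60e9 × 2.10e37 = 9.65e46 J/m³.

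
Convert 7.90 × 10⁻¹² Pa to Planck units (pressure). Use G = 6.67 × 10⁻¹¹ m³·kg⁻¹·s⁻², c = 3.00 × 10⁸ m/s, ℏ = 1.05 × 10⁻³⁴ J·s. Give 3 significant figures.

Planck pressure: p_P = c⁷/(ℏG²) = 4.68 × 10¹¹³ Pa.
7.90 × 10⁻¹² / 4.68 × 10¹¹³ = 1.69 × 10⁻¹²⁵

1.69 × 10⁻¹²⁵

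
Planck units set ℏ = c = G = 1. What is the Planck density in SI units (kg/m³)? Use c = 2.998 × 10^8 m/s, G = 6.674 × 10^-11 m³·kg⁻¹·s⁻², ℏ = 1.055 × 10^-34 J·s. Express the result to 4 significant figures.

5.154 × 10^96 kg/m³

The unique combination of the constants set to 1 with dimensions of density is ρ_P = c⁵/(ℏG²).
  = 2.422 × 10^42 / 4.699 × 10^-55
  = 5.154 × 10^96 kg/m³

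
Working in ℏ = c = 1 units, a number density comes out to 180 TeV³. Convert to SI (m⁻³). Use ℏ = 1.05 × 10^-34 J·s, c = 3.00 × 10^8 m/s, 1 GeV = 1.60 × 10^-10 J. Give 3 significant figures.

Number density is [L]⁻³ = [E]³/(ℏc)³.
1 GeV³ → 1/(ℏc)³ × (1 GeV in J)³ = 1.31 × 10^47 m⁻³.
Convert the energy scale: 180 TeV³ = 1.80 × 10^11 GeV³.
Result: 1.80 × 10^11 × 1.31 × 10^47 = 2.36 × 10^58 m⁻³.

2.36 × 10^58 m⁻³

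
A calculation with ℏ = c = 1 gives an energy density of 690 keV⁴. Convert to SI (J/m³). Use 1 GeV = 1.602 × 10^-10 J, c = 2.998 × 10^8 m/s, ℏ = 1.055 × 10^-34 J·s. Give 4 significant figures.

[E]/[L]³ = [E]⁴/(ℏc)³; restore (ℏc)⁻³.
1 GeV⁴ → 1/(ℏc)³ × (1 GeV in J)⁴ = 2.082 × 10^37 J/m³.
Convert the energy scale: 690 keV⁴ = 6.90 × 10^-22 GeV⁴.
Result: 6.90 × 10^-22 × 2.082 × 10^37 = 1.436 × 10^16 J/m³.

1.436 × 10^16 J/m³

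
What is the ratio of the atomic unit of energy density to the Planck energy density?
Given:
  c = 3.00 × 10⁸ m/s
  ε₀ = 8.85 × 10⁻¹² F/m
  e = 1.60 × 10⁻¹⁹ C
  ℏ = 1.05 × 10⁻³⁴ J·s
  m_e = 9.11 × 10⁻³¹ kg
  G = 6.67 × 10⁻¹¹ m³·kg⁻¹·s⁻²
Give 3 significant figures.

atomic unit of energy density: u_au = E_h/a₀³ = m_e⁴e¹⁰/((4πε₀)⁵ℏ⁸) = 3.01 × 10¹³ J/m³
Planck energy density: u_P = c⁷/(ℏG²) = 4.68 × 10¹¹³ J/m³
ratio = 3.01 × 10¹³ / 4.68 × 10¹¹³ = 6.44 × 10⁻¹⁰¹

6.44 × 10⁻¹⁰¹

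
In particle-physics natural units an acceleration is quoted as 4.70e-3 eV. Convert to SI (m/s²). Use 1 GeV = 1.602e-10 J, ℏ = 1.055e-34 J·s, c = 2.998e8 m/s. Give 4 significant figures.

2.140e21 m/s²

Acceleration is [L]/[T]² = c·[E]/ℏ.
1 GeV → c/ℏ × (1 GeV in J) = 4.552e32 m/s².
Convert the energy scale: 4.70e-3 eV = 4.70e-12 GeV.
Result: 4.70e-12 × 4.552e32 = 2.140e21 m/s².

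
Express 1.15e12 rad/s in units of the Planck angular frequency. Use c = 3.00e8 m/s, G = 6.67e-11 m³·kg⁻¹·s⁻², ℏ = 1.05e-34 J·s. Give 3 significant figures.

6.17e-32

Planck angular frequency: ω_P = √(c⁵/(ℏG)) = 1.86e43 rad/s.
1.15e12 / 1.86e43 = 6.17e-32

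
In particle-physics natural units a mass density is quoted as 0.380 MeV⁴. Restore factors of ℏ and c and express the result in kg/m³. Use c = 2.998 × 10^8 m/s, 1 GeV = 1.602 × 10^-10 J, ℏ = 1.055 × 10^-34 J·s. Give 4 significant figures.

8.801 × 10^7 kg/m³

Mass density is [E]/(c²[L]³) = [E]⁴/(ℏ³c⁵).
1 GeV⁴ → 1/(ℏ³c⁵) × (1 GeV in J)⁴ = 2.316 × 10^20 kg/m³.
Convert the energy scale: 0.380 MeV⁴ = 3.80 × 10^-13 GeV⁴.
Result: 3.80 × 10^-13 × 2.316 × 10^20 = 8.801 × 10^7 kg/m³.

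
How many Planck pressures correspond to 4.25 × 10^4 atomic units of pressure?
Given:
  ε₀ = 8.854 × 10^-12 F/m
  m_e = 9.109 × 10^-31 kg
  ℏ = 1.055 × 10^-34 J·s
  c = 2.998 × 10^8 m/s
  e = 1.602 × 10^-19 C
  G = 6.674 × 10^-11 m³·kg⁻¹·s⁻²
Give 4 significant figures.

2.687 × 10^-96

atomic unit of pressure: P_au = E_h/a₀³ = m_e⁴e¹⁰/((4πε₀)⁵ℏ⁸) = 2.929 × 10^13 Pa
Planck pressure: p_P = c⁷/(ℏG²) = 4.632 × 10^113 Pa
4.25 × 10^4 × 2.929 × 10^13 / 4.632 × 10^113 = 2.687 × 10^-96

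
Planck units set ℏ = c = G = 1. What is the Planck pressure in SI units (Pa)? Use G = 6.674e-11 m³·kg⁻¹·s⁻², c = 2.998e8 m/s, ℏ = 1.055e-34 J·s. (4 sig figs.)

From ℏ = c = G = 1 the pressure scale is p_P = c⁷/(ℏG²).
  = 2.177e59 / 4.699e-55
  = 4.632e113 Pa

4.632e113 Pa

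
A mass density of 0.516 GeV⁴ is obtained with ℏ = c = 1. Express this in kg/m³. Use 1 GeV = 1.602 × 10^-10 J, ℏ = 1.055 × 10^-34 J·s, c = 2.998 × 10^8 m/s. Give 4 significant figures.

1.195 × 10^20 kg/m³

Mass density is [E]/(c²[L]³) = [E]⁴/(ℏ³c⁵).
1 GeV⁴ → 1/(ℏ³c⁵) × (1 GeV in J)⁴ = 2.316 × 10^20 kg/m³.
Result: 0.516 × 2.316 × 10^20 = 1.195 × 10^20 kg/m³.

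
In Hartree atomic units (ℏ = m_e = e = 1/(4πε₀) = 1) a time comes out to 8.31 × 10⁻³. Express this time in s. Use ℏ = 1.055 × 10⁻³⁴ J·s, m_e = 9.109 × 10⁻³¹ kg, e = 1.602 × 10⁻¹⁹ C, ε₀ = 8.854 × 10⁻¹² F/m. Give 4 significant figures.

One atomic unit of time: τ_au = (4πε₀)²ℏ³/(m_e e⁴) = 2.423 × 10⁻¹⁷ s.
8.31 × 10⁻³ × 2.423 × 10⁻¹⁷ s = 2.013 × 10⁻¹⁹ s

2.013 × 10⁻¹⁹ s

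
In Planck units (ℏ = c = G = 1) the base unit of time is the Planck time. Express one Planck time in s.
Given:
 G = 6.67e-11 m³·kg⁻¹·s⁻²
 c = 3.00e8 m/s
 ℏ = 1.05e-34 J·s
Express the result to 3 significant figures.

t_P = √(ℏG/c⁵)
  = √(2.88e-87)
  = 5.37e-44 s

5.37e-44 s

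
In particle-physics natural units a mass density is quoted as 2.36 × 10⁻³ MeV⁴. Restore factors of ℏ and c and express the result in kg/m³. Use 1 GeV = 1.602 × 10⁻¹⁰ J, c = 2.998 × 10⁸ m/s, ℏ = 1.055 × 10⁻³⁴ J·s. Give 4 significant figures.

Mass density is [E]/(c²[L]³) = [E]⁴/(ℏ³c⁵).
1 GeV⁴ → 1/(ℏ³c⁵) × (1 GeV in J)⁴ = 2.316 × 10²⁰ kg/m³.
Convert the energy scale: 2.36 × 10⁻³ MeV⁴ = 2.36 × 10⁻¹⁵ GeV⁴.
Result: 2.36 × 10⁻¹⁵ × 2.316 × 10²⁰ = 5.466 × 10⁵ kg/m³.

5.466 × 10⁵ kg/m³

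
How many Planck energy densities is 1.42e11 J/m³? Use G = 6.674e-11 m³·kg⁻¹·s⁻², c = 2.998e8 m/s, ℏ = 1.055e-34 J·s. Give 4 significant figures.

3.065e-103

Planck energy density: u_P = c⁷/(ℏG²) = 4.632e113 J/m³.
1.42e11 / 4.632e113 = 3.065e-103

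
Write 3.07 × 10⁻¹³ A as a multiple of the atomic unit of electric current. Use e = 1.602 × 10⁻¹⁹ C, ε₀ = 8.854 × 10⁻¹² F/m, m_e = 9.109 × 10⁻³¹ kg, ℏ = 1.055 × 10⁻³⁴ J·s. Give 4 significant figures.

4.643 × 10⁻¹¹

atomic unit of electric current: I_au = e E_h/ℏ = m_e e⁵/((4πε₀)²ℏ³) = 6.612 × 10⁻³ A.
3.07 × 10⁻¹³ / 6.612 × 10⁻³ = 4.643 × 10⁻¹¹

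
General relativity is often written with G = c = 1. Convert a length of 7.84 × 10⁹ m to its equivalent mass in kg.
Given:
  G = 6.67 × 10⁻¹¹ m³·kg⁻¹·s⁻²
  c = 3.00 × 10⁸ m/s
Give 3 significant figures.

Length → mass via c²/G.
7.84 × 10⁹ m × (c²/G) = 1.06 × 10³⁷ kg

1.06 × 10³⁷ kg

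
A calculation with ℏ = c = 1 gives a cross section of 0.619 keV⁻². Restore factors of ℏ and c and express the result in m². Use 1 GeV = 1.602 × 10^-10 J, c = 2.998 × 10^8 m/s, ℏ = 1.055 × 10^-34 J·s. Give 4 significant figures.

Area is [L]² = [E]⁻²·(ℏc)²; restore (ℏc)².
1 GeV⁻² → (ℏc)² × (1 GeV in J)⁻² = 3.898 × 10^-32 m².
Convert the energy scale: 0.619 keV⁻² = 6.19 × 10^11 GeV⁻².
Result: 6.19 × 10^11 × 3.898 × 10^-32 = 2.413 × 10^-20 m².

2.413 × 10^-20 m²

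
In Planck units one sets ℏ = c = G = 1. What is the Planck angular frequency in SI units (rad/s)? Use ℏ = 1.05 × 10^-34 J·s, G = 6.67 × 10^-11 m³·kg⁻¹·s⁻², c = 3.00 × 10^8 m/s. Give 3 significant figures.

1.86 × 10^43 rad/s

ω_P = √(c⁵/(ℏG))
  = √(3.47 × 10^86)
  = 1.86 × 10^43 rad/s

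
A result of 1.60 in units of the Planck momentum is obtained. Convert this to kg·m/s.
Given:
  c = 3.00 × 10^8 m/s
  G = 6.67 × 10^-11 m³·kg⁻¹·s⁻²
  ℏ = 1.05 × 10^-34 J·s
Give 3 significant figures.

10.4 kg·m/s

One Planck momentum: p_P = √(ℏc³/G) = 6.52 kg·m/s.
1.60 × 6.52 kg·m/s = 10.4 kg·m/s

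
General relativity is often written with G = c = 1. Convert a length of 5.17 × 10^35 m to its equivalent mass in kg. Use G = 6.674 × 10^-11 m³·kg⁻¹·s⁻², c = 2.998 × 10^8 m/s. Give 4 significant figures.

Length → mass via c²/G.
5.17 × 10^35 m × (c²/G) = 6.963 × 10^62 kg

6.963 × 10^62 kg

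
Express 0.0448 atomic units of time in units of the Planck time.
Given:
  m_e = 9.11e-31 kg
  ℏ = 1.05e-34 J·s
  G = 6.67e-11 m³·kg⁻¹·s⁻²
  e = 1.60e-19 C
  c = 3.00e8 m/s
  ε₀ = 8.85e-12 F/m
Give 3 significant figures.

atomic unit of time: τ_au = (4πε₀)²ℏ³/(m_e e⁴) = 2.40e-17 s
Planck time: t_P = √(ℏG/c⁵) = 5.37e-44 s
0.0448 × 2.40e-17 / 5.37e-44 = 2.00e25

2.00e25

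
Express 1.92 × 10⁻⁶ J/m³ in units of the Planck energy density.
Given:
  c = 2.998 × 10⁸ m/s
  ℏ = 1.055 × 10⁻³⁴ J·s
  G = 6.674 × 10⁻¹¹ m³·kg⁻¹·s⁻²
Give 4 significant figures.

4.145 × 10⁻¹²⁰

Planck energy density: u_P = c⁷/(ℏG²) = 4.632 × 10¹¹³ J/m³.
1.92 × 10⁻⁶ / 4.632 × 10¹¹³ = 4.145 × 10⁻¹²⁰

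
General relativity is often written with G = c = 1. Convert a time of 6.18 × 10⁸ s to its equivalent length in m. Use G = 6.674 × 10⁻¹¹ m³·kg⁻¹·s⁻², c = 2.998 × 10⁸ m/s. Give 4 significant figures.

1.853 × 10¹⁷ m

Time → length via c.
6.18 × 10⁸ s × (c) = 1.853 × 10¹⁷ m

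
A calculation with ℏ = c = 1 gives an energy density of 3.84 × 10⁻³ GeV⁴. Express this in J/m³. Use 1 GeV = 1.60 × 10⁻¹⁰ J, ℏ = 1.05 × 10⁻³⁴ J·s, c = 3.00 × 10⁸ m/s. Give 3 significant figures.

[E]/[L]³ = [E]⁴/(ℏc)³; restore (ℏc)⁻³.
1 GeV⁴ → 1/(ℏc)³ × (1 GeV in J)⁴ = 2.10 × 10³⁷ J/m³.
Result: 3.84 × 10⁻³ × 2.10 × 10³⁷ = 8.05 × 10³⁴ J/m³.

8.05 × 10³⁴ J/m³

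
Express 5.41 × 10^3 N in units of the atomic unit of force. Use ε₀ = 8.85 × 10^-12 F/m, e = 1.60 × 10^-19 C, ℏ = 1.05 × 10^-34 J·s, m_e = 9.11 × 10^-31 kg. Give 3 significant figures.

atomic unit of force: F_au = E_h/a₀ = m_e²e⁶/((4πε₀)³ℏ⁴) = 8.33 × 10^-8 N.
5.41 × 10^3 / 8.33 × 10^-8 = 6.50 × 10^10

6.50 × 10^10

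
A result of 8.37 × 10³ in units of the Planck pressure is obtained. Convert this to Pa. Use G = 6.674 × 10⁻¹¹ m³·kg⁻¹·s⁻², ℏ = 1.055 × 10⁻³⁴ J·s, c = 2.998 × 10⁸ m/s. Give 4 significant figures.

3.877 × 10¹¹⁷ Pa

One Planck pressure: p_P = c⁷/(ℏG²) = 4.632 × 10¹¹³ Pa.
8.37 × 10³ × 4.632 × 10¹¹³ Pa = 3.877 × 10¹¹⁷ Pa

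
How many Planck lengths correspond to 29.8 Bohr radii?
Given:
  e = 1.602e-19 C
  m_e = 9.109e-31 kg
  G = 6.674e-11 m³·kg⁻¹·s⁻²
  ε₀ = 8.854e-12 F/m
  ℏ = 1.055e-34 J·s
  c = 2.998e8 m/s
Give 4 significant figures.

9.766e25

Bohr radius: a₀ = 4πε₀ℏ²/(m_e e²) = 5.297e-11 m
Planck length: ℓ_P = √(ℏG/c³) = 1.616e-35 m
29.8 × 5.297e-11 / 1.616e-35 = 9.766e25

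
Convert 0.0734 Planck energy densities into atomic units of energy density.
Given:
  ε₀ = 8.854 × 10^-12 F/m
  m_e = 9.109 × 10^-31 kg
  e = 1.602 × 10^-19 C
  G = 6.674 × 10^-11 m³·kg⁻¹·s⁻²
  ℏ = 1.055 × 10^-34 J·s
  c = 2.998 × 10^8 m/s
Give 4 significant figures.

1.161 × 10^99

Planck energy density: u_P = c⁷/(ℏG²) = 4.632 × 10^113 J/m³
atomic unit of energy density: u_au = E_h/a₀³ = m_e⁴e¹⁰/((4πε₀)⁵ℏ⁸) = 2.929 × 10^13 J/m³
0.0734 × 4.632 × 10^113 / 2.929 × 10^13 = 1.161 × 10^99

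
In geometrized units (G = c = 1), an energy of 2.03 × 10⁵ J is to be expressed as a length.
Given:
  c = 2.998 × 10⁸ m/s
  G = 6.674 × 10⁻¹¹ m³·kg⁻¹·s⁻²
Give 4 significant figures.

Energy → length via G/c⁴.
2.03 × 10⁵ J × (G/c⁴) = 1.677 × 10⁻³⁹ m

1.677 × 10⁻³⁹ m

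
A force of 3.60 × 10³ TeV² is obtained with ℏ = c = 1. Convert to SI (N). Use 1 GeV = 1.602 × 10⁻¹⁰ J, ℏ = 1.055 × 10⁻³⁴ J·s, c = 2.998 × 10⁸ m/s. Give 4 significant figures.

Force is [E]/[L] = [E]²/(ℏc); restore (ℏc)⁻¹.
1 GeV² → 1/(ℏc) × (1 GeV in J)² = 8.114 × 10⁵ N.
Convert the energy scale: 3.60 × 10³ TeV² = 3.60 × 10⁹ GeV².
Result: 3.60 × 10⁹ × 8.114 × 10⁵ = 2.921 × 10¹⁵ N.

2.921 × 10¹⁵ N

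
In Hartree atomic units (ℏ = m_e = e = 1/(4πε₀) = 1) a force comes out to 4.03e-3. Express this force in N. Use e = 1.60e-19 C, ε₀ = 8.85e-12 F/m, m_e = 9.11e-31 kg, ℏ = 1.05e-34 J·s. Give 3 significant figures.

One atomic unit of force: F_au = E_h/a₀ = m_e²e⁶/((4πε₀)³ℏ⁴) = 8.33e-8 N.
4.03e-3 × 8.33e-8 N = 3.36e-10 N

3.36e-10 N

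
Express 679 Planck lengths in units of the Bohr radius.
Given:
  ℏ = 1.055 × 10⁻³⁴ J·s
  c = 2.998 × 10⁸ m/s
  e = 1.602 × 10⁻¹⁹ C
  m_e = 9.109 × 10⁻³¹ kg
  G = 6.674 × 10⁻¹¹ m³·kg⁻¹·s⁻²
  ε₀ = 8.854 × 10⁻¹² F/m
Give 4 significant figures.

Planck length: ℓ_P = √(ℏG/c³) = 1.616 × 10⁻³⁵ m
Bohr radius: a₀ = 4πε₀ℏ²/(m_e e²) = 5.297 × 10⁻¹¹ m
679 × 1.616 × 10⁻³⁵ / 5.297 × 10⁻¹¹ = 2.072 × 10⁻²²

2.072 × 10⁻²²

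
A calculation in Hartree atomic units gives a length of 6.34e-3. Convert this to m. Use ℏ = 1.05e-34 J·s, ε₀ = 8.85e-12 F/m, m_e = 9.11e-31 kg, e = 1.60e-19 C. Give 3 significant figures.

3.33e-13 m

One Bohr radius: a₀ = 4πε₀ℏ²/(m_e e²) = 5.26e-11 m.
6.34e-3 × 5.26e-11 m = 3.33e-13 m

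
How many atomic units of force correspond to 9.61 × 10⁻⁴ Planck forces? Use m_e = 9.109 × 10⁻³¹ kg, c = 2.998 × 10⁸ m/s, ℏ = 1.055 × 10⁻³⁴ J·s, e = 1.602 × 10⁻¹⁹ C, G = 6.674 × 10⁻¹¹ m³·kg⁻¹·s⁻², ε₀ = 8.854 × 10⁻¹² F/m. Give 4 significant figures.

1.415 × 10⁴⁸

Planck force: F_P = c⁴/G = 1.210 × 10⁴⁴ N
atomic unit of force: F_au = E_h/a₀ = m_e²e⁶/((4πε₀)³ℏ⁴) = 8.220 × 10⁻⁸ N
9.61 × 10⁻⁴ × 1.210 × 10⁴⁴ / 8.220 × 10⁻⁸ = 1.415 × 10⁴⁸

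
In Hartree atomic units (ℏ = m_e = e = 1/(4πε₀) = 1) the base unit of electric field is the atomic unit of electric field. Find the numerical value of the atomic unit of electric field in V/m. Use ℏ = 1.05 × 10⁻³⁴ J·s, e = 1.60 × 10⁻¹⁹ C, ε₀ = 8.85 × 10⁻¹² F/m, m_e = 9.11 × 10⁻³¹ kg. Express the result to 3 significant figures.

5.20 × 10¹¹ V/m

E_au = E_h/(e a₀) = m_e²e⁵/((4πε₀)³ℏ⁴)
E_h = 4.38 × 10⁻¹⁸ J
a₀ = 5.26 × 10⁻¹¹ m
E_h/(e·a₀) = 5.20 × 10¹¹ V/m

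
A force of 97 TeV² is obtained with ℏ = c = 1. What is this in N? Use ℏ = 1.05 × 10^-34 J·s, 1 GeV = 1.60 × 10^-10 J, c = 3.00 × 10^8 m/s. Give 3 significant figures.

7.88 × 10^13 N

Force is [E]/[L] = [E]²/(ℏc); restore (ℏc)⁻¹.
1 GeV² → 1/(ℏc) × (1 GeV in J)² = 8.13 × 10^5 N.
Convert the energy scale: 97 TeV² = 9.70 × 10^7 GeV².
Result: 9.70 × 10^7 × 8.13 × 10^5 = 7.88 × 10^13 N.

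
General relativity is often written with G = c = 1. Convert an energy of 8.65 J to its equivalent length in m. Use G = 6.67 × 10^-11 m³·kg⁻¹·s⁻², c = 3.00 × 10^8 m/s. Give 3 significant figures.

7.12 × 10^-44 m

Energy → length via G/c⁴.
8.65 J × (G/c⁴) = 7.12 × 10^-44 m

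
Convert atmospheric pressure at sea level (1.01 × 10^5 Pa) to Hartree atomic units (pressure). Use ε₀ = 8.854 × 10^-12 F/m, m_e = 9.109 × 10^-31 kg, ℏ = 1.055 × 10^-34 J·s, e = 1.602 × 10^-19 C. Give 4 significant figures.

atomic unit of pressure: P_au = E_h/a₀³ = m_e⁴e¹⁰/((4πε₀)⁵ℏ⁸) = 2.929 × 10^13 Pa.
1.01 × 10^5 / 2.929 × 10^13 = 3.448 × 10^-9

3.448 × 10^-9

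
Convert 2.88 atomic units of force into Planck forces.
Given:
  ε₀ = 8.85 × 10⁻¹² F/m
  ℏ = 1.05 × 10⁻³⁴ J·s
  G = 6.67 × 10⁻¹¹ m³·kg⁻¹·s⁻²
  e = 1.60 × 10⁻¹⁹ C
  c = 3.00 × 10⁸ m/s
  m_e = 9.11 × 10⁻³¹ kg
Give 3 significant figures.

1.98 × 10⁻⁵¹

atomic unit of force: F_au = E_h/a₀ = m_e²e⁶/((4πε₀)³ℏ⁴) = 8.33 × 10⁻⁸ N
Planck force: F_P = c⁴/G = 1.21 × 10⁴⁴ N
2.88 × 8.33 × 10⁻⁸ / 1.21 × 10⁴⁴ = 1.98 × 10⁻⁵¹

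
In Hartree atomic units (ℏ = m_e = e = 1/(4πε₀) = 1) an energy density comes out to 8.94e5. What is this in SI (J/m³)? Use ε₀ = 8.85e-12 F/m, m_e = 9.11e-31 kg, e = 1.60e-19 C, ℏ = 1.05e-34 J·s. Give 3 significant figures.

2.69e19 J/m³

One atomic unit of energy density: u_au = E_h/a₀³ = m_e⁴e¹⁰/((4πε₀)⁵ℏ⁸) = 3.01e13 J/m³.
8.94e5 × 3.01e13 J/m³ = 2.69e19 J/m³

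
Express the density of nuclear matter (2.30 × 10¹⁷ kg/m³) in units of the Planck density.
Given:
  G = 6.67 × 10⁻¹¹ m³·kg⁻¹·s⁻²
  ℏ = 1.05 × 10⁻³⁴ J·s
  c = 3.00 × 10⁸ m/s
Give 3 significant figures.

Planck density: ρ_P = c⁵/(ℏG²) = 5.20 × 10⁹⁶ kg/m³.
2.30 × 10¹⁷ / 5.20 × 10⁹⁶ = 4.42 × 10⁻⁸⁰

4.42 × 10⁻⁸⁰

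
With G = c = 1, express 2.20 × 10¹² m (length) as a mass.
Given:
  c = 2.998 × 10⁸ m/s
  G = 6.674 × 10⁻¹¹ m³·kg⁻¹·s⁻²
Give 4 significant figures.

Length → mass via c²/G.
2.20 × 10¹² m × (c²/G) = 2.963 × 10³⁹ kg

2.963 × 10³⁹ kg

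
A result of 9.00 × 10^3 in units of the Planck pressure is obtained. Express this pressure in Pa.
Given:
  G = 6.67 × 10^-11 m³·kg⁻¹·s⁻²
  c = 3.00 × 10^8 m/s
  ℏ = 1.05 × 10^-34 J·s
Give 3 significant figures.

One Planck pressure: p_P = c⁷/(ℏG²) = 4.68 × 10^113 Pa.
9.00 × 10^3 × 4.68 × 10^113 Pa = 4.21 × 10^117 Pa

4.21 × 10^117 Pa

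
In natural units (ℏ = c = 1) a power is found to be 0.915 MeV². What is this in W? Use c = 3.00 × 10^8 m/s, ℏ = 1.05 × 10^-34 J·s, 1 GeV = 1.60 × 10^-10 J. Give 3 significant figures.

2.23 × 10^8 W

Power is [E]/[T] = [E]²/ℏ.
1 GeV² → 1/ℏ × (1 GeV in J)² = 2.44 × 10^14 W.
Convert the energy scale: 0.915 MeV² = 9.15 × 10^-7 GeV².
Result: 9.15 × 10^-7 × 2.44 × 10^14 = 2.23 × 10^8 W.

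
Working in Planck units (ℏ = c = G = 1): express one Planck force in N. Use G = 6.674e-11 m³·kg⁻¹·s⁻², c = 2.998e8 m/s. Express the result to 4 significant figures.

1.210e44 N

The unique combination of the constants set to 1 with dimensions of force is F_P = c⁴/G.
  = 8.078e33 / 6.674e-11
  = 1.210e44 N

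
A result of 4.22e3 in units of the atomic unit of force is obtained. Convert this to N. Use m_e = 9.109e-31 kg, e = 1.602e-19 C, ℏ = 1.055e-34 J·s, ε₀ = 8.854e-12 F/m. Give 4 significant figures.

One atomic unit of force: F_au = E_h/a₀ = m_e²e⁶/((4πε₀)³ℏ⁴) = 8.220e-8 N.
4.22e3 × 8.220e-8 N = 3.469e-4 N

3.469e-4 N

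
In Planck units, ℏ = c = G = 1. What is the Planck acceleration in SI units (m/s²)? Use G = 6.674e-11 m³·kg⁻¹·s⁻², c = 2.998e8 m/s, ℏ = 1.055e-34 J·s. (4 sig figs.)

5.560e51 m/s²

Dimensional analysis gives a_P = √(c⁷/(ℏG)).
  = √(3.092e103)
  = 5.560e51 m/s²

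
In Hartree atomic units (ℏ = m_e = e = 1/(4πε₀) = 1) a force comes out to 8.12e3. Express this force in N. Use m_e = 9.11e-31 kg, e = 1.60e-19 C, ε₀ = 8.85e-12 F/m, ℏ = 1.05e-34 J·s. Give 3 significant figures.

One atomic unit of force: F_au = E_h/a₀ = m_e²e⁶/((4πε₀)³ℏ⁴) = 8.33e-8 N.
8.12e3 × 8.33e-8 N = 6.76e-4 N

6.76e-4 N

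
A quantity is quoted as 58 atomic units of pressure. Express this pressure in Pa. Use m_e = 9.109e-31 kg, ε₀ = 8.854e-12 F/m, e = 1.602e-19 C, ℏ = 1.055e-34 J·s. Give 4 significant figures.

One atomic unit of pressure: P_au = E_h/a₀³ = m_e⁴e¹⁰/((4πε₀)⁵ℏ⁸) = 2.929e13 Pa.
58 × 2.929e13 Pa = 1.699e15 Pa

1.699e15 Pa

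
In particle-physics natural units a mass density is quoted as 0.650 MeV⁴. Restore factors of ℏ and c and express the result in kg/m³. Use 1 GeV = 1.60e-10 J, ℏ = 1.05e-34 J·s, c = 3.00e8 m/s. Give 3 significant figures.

1.51e8 kg/m³

Mass density is [E]/(c²[L]³) = [E]⁴/(ℏ³c⁵).
1 GeV⁴ → 1/(ℏ³c⁵) × (1 GeV in J)⁴ = 2.33e20 kg/m³.
Convert the energy scale: 0.650 MeV⁴ = 6.50e-13 GeV⁴.
Result: 6.50e-13 × 2.33e20 = 1.51e8 kg/m³.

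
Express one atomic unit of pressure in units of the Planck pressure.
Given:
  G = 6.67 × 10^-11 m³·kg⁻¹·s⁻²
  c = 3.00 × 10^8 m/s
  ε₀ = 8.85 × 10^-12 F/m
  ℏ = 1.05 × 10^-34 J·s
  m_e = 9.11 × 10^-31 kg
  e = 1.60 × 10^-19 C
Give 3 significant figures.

atomic unit of pressure: P_au = E_h/a₀³ = m_e⁴e¹⁰/((4πε₀)⁵ℏ⁸) = 3.01 × 10^13 Pa
Planck pressure: p_P = c⁷/(ℏG²) = 4.68 × 10^113 Pa
ratio = 3.01 × 10^13 / 4.68 × 10^113 = 6.44 × 10^-101

6.44 × 10^-101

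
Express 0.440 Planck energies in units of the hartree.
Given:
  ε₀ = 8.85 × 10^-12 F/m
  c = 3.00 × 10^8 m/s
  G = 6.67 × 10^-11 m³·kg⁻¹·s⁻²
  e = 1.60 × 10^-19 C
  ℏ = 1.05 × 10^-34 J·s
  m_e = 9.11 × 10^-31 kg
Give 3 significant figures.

Planck energy: E_P = √(ℏc⁵/G) = 1.96 × 10^9 J
hartree: E_h = m_e e⁴/(4πε₀ℏ)² = 4.38 × 10^-18 J
0.440 × 1.96 × 10^9 / 4.38 × 10^-18 = 1.97 × 10^26

1.97 × 10^26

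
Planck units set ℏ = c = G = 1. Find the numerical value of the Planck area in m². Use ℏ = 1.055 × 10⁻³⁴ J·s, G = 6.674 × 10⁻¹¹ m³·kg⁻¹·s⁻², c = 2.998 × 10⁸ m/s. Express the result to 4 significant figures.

2.613 × 10⁻⁷⁰ m²

From ℏ = c = G = 1 the area scale is A_P = ℏG/c³.
  = 7.041 × 10⁻⁴⁵ / 2.695 × 10²⁵
  = 2.613 × 10⁻⁷⁰ m²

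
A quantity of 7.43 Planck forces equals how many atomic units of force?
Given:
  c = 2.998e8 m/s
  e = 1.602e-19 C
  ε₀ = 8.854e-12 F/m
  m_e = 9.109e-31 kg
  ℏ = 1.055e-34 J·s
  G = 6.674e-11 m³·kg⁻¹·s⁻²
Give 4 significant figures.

1.094e52

Planck force: F_P = c⁴/G = 1.210e44 N
atomic unit of force: F_au = E_h/a₀ = m_e²e⁶/((4πε₀)³ℏ⁴) = 8.220e-8 N
7.43 × 1.210e44 / 8.220e-8 = 1.094e52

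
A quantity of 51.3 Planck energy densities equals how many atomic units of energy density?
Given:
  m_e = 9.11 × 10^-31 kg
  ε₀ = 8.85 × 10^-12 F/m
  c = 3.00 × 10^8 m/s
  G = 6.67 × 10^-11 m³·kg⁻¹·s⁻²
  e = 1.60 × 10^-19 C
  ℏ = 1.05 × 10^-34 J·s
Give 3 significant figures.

Planck energy density: u_P = c⁷/(ℏG²) = 4.68 × 10^113 J/m³
atomic unit of energy density: u_au = E_h/a₀³ = m_e⁴e¹⁰/((4πε₀)⁵ℏ⁸) = 3.01 × 10^13 J/m³
51.3 × 4.68 × 10^113 / 3.01 × 10^13 = 7.97 × 10^101

7.97 × 10^101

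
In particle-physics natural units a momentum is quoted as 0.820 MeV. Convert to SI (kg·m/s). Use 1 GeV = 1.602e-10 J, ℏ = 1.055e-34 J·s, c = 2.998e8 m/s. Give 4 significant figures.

Momentum is [E]/c; divide by c.
1 GeV → 1/c × (1 GeV in J) = 5.344e-19 kg·m/s.
Convert the energy scale: 0.820 MeV = 8.20e-4 GeV.
Result: 8.20e-4 × 5.344e-19 = 4.382e-22 kg·m/s.

4.382e-22 kg·m/s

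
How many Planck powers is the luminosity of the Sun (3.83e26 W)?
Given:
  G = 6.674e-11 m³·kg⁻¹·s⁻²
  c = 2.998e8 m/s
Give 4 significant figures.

1.055e-26

Planck power: P_P = c⁵/G = 3.629e52 W.
3.83e26 / 3.629e52 = 1.055e-26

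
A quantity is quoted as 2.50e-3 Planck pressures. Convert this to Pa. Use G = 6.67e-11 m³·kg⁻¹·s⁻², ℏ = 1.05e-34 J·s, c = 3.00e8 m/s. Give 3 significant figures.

1.17e111 Pa

One Planck pressure: p_P = c⁷/(ℏG²) = 4.68e113 Pa.
2.50e-3 × 4.68e113 Pa = 1.17e111 Pa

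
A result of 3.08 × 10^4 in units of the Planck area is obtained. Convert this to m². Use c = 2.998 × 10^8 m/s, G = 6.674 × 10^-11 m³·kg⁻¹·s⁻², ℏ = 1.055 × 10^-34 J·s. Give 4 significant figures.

One Planck area: A_P = ℏG/c³ = 2.613 × 10^-70 m².
3.08 × 10^4 × 2.613 × 10^-70 m² = 8.048 × 10^-66 m²

8.048 × 10^-66 m²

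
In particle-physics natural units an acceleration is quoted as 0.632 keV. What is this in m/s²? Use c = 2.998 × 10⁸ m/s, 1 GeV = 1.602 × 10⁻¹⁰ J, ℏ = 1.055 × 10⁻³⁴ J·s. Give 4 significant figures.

2.877 × 10²⁶ m/s²

Acceleration is [L]/[T]² = c·[E]/ℏ.
1 GeV → c/ℏ × (1 GeV in J) = 4.552 × 10³² m/s².
Convert the energy scale: 0.632 keV = 6.32 × 10⁻⁷ GeV.
Result: 6.32 × 10⁻⁷ × 4.552 × 10³² = 2.877 × 10²⁶ m/s².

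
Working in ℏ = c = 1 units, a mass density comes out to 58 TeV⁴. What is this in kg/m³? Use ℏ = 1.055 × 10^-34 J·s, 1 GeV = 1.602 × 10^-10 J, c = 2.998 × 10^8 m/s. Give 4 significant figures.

1.343 × 10^34 kg/m³

Mass density is [E]/(c²[L]³) = [E]⁴/(ℏ³c⁵).
1 GeV⁴ → 1/(ℏ³c⁵) × (1 GeV in J)⁴ = 2.316 × 10^20 kg/m³.
Convert the energy scale: 58 TeV⁴ = 5.80 × 10^13 GeV⁴.
Result: 5.80 × 10^13 × 2.316 × 10^20 = 1.343 × 10^34 kg/m³.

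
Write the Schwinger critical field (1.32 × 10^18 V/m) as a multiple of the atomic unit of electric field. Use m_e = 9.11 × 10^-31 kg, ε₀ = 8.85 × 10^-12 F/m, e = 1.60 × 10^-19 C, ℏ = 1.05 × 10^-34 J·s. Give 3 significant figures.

atomic unit of electric field: E_au = E_h/(e a₀) = m_e²e⁵/((4πε₀)³ℏ⁴) = 5.20 × 10^11 V/m.
1.32 × 10^18 / 5.20 × 10^11 = 2.54 × 10^6

2.54 × 10^6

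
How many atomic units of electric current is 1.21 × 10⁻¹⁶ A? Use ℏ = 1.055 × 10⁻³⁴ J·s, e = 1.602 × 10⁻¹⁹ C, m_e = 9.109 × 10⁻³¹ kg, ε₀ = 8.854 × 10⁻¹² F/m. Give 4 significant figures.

1.830 × 10⁻¹⁴

atomic unit of electric current: I_au = e E_h/ℏ = m_e e⁵/((4πε₀)²ℏ³) = 6.612 × 10⁻³ A.
1.21 × 10⁻¹⁶ / 6.612 × 10⁻³ = 1.830 × 10⁻¹⁴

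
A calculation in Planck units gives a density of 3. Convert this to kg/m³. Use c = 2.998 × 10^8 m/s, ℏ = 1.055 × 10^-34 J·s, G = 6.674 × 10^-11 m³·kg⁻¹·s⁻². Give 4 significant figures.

One Planck density: ρ_P = c⁵/(ℏG²) = 5.154 × 10^96 kg/m³.
3 × 5.154 × 10^96 kg/m³ = 1.546 × 10^97 kg/m³

1.546 × 10^97 kg/m³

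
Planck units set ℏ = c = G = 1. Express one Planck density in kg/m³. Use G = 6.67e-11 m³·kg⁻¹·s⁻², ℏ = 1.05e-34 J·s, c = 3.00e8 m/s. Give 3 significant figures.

5.20e96 kg/m³

Dimensional analysis gives ρ_P = c⁵/(ℏG²).
  = 2.43e42 / 4.67e-55
  = 5.20e96 kg/m³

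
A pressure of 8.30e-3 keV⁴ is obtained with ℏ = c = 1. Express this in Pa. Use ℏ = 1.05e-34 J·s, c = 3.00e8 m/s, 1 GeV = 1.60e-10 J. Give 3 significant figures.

1.74e11 Pa

Pressure is [E]/[L]³ = [E]⁴/(ℏc)³.
1 GeV⁴ → 1/(ℏc)³ × (1 GeV in J)⁴ = 2.10e37 Pa.
Convert the energy scale: 8.30e-3 keV⁴ = 8.30e-27 GeV⁴.
Result: 8.30e-27 × 2.10e37 = 1.74e11 Pa.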